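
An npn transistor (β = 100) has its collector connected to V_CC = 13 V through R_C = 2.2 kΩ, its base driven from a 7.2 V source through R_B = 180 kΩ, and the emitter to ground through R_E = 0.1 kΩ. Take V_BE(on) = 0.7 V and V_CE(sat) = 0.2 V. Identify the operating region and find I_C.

active; I_C ≈ 3.4 mA

Assume active. Base-emitter loop: I_B = (V_BB − V_BE)/(R_B + (β+1)R_E) = (7.2 − 0.7)/(180 + 101×0.1) = 0.0342 mA.
I_C = β·I_B = 100×0.0342 = 3.42 mA.
V_CE = V_CC − I_C·R_C − I_E·R_E = 13 − 3.42×2.2 − 3.45×0.1 = 5.13 V > V_CE(sat), so the active-region assumption holds.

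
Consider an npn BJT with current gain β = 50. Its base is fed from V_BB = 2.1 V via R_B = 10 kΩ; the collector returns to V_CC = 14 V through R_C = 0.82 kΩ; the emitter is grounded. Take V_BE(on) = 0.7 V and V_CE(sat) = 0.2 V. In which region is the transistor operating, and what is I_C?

active; I_C ≈ 7 mA

Assume active. Base-emitter loop: I_B = (V_BB − V_BE)/R_B = (2.1 − 0.7)/10 = 0.14 mA.
I_C = β·I_B = 50×0.14 = 7 mA.
V_CE = V_CC − I_C·R_C = 14 − 7×0.82 = 8.26 V > V_CE(sat), so the active-region assumption holds.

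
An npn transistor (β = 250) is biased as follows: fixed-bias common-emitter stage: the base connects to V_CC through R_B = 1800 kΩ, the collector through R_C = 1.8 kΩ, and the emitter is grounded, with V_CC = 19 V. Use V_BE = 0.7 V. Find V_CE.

V_CE ≈ 14 V

Base loop: V_CC = I_B·R_B + V_BE, so I_B = (19 − 0.7)/1800 kΩ = 0.0102 mA.
In the active region I_C = β·I_B = 250 × 0.0102 = 2.54 mA.
Collector loop: V_CE = V_CC − I_C·R_C = 19 − 2.54×1.8 = 14.4 V.
Since V_CE = 14.4 V > V_CE(sat) ≈ 0.2 V, the transistor is in the active region as assumed.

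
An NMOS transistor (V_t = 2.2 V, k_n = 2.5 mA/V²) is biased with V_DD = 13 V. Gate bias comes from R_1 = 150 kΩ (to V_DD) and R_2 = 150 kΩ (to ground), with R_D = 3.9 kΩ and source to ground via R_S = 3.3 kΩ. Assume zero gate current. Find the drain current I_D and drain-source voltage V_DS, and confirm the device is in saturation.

V_G = V_DD·R_2/(R_1+R_2) = 13×150/300 = 6.5 V.
Assume saturation: I_D = (k_n/2)(V_GS − V_t)² with V_GS = V_G − I_D·R_S = 6.5 − 3.3·I_D.
Substituting gives 13.6·I_D² − 36.5·I_D + 23.1 = 0, with roots I_D = 1.03 or 1.65 mA.
The root I_D = 1.65 mA gives V_GS = 1.05 V ≤ V_t, so take I_D = 1.03 mA.
Then V_GS = 3.11 V and V_DS = V_DD − I_D(R_D+R_S) = 13 − 1.03×7.2 = 5.6 V.
Saturation requires V_DS ≥ V_GS − V_t = 0.907 V; 5.6 ≥ 0.907 ✓.

I_D ≈ 1 mA, V_DS ≈ 5.6 V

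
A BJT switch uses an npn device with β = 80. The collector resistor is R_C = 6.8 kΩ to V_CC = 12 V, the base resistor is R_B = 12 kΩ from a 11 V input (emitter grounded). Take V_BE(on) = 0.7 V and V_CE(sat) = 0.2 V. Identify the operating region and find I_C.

saturation; I_C ≈ 1.7 mA

Assume active: I_B = (11 − 0.7)/12 = 0.858 mA, giving I_C = β·I_B = 68.7 mA.
But then V_CE = 12 − 68.7×6.8 = -455 V < V_CE(sat) = 0.2 V — impossible in the active region.
So the transistor is saturated. With V_CE = 0.2 V, I_C = (V_CC − 0.2)/R_C = 11.8/6.8 = 1.74 mA.
Check: β·I_B = 68.7 mA > I_C = 1.74 mA, confirming saturation.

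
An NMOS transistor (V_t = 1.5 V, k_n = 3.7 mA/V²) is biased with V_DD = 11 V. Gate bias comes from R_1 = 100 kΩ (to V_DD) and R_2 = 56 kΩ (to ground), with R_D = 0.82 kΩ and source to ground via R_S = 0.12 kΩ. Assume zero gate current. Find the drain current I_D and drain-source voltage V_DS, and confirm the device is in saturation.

I_D ≈ 5.7 mA, V_DS ≈ 5.6 V

V_G = V_DD·R_2/(R_1+R_2) = 11×56/156 = 3.95 V.
Assume saturation: I_D = (k_n/2)(V_GS − V_t)² with V_GS = V_G − I_D·R_S = 3.95 − 0.12·I_D.
Substituting gives 0.0266·I_D² − 2.09·I_D + 11.1 = 0, with roots I_D = 5.73 or 72.6 mA.
The root I_D = 72.6 mA gives V_GS = -4.77 V ≤ V_t, so take I_D = 5.73 mA.
Then V_GS = 3.26 V and V_DS = V_DD − I_D(R_D+R_S) = 11 − 5.73×0.94 = 5.61 V.
Saturation requires V_DS ≥ V_GS − V_t = 1.76 V; 5.61 ≥ 1.76 ✓.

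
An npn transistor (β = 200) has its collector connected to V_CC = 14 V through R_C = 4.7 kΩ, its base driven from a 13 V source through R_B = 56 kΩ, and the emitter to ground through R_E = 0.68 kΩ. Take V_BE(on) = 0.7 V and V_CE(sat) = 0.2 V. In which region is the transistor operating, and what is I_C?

saturation; I_C ≈ 2.5 mA

Assume active: I_B = (13 − 0.7)/(56 + 201×0.68) = 0.0638 mA, I_C = β·I_B = 12.8 mA.
Then V_CE = 14 − 12.8×4.7 − 12.8×0.68 = -54.7 V < 0.2 V — the active assumption fails.
Re-solve with V_CE = 0.2 V. KCL at the emitter: V_E/R_E = (V_BB−0.7−V_E)/R_B + (V_CC−0.2−V_E)/R_C, giving V_E = 1.86 V.
I_C = (V_CC − 0.2 − V_E)/R_C = (13.8 − 1.86)/4.7 = 2.54 mA.
Check: I_B = (12.3 − 1.86)/56 = 0.187 mA, and β·I_B = 37.3 mA > I_C, confirming saturation.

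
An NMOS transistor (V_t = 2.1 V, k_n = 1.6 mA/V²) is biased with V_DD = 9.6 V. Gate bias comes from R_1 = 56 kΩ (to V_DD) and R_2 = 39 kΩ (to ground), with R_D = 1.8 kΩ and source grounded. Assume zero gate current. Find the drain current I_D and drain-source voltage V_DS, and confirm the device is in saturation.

I_D ≈ 2.7 mA, V_DS ≈ 4.7 V

V_G = V_DD·R_2/(R_1+R_2) = 9.6×39/95 = 3.94 V. With the source grounded, V_GS = V_G = 3.94 V.
Assume saturation: I_D = (k_n/2)(V_GS − V_t)² = (1.6/2)×(3.94 − 2.1)² = 0.8×1.84² = 2.71 mA.
V_DS = V_DD − I_D·R_D = 9.6 − 2.71×1.8 = 4.72 V.
Saturation requires V_DS ≥ V_GS − V_t = 1.84 V; 4.72 ≥ 1.84 ✓.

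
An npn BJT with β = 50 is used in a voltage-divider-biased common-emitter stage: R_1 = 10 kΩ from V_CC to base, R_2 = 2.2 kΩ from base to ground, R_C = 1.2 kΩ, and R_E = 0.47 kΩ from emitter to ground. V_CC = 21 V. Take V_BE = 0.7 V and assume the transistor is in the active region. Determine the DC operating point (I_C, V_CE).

Thevenize the base divider: V_Th = V_CC·R_2/(R_1+R_2) = 21×2.2/12.2 = 3.79 V, R_Th = R_1‖R_2 = 1.8 kΩ.
Base-emitter loop: V_Th = I_B·R_Th + V_BE + (β+1)I_B·R_E, so I_B = (3.79 − 0.7) / (1.8 + 51×0.47) = 0.12 mA.
I_C = β·I_B = 50×0.12 = 5.99 mA, and I_E = (β+1)I_B = 6.11 mA.
V_CE = V_CC − I_C·R_C − I_E·R_E = 21 − 5.99×1.2 − 6.11×0.47 = 10.9 V.
V_CE = 10.9 V > 0.2 V confirms active-region operation.

I_C ≈ 6 mA, V_CE ≈ 11 V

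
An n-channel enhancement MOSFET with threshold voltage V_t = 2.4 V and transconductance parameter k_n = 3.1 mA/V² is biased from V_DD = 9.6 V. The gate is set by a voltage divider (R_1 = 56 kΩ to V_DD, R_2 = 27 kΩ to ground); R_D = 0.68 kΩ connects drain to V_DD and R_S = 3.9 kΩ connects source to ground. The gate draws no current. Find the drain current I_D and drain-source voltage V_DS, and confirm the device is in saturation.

I_D ≈ 0.12 mA, V_DS ≈ 9.1 V

V_G = V_DD·R_2/(R_1+R_2) = 9.6×27/83 = 3.12 V.
Assume saturation: I_D = (k_n/2)(V_GS − V_t)² with V_GS = V_G − I_D·R_S = 3.12 − 3.9·I_D.
Substituting gives 23.6·I_D² − 9.74·I_D + 0.81 = 0, with roots I_D = 0.115 or 0.298 mA.
The root I_D = 0.298 mA gives V_GS = 1.96 V ≤ V_t, so take I_D = 0.115 mA.
Then V_GS = 2.67 V and V_DS = V_DD − I_D(R_D+R_S) = 9.6 − 0.115×4.58 = 9.07 V.
Saturation requires V_DS ≥ V_GS − V_t = 0.273 V; 9.07 ≥ 0.273 ✓.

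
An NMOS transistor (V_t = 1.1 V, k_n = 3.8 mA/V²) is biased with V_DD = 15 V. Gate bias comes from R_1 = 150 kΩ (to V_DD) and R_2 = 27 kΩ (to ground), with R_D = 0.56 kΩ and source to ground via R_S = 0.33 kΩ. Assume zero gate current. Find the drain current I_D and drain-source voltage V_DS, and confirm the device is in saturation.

V_G = V_DD·R_2/(R_1+R_2) = 15×27/177 = 2.29 V.
Assume saturation: I_D = (k_n/2)(V_GS − V_t)² with V_GS = V_G − I_D·R_S = 2.29 − 0.33·I_D.
Substituting gives 0.207·I_D² − 2.49·I_D + 2.68 = 0, with roots I_D = 1.2 or 10.8 mA.
The root I_D = 10.8 mA gives V_GS = -1.29 V ≤ V_t, so take I_D = 1.2 mA.
Then V_GS = 1.89 V and V_DS = V_DD − I_D(R_D+R_S) = 15 − 1.2×0.89 = 13.9 V.
Saturation requires V_DS ≥ V_GS − V_t = 0.793 V; 13.9 ≥ 0.793 ✓.

I_D ≈ 1.2 mA, V_DS ≈ 14 V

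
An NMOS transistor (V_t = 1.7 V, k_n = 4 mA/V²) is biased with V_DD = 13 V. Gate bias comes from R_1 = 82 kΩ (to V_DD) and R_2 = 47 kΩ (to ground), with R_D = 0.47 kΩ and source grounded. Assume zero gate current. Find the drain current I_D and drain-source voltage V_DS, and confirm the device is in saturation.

V_G = V_DD·R_2/(R_1+R_2) = 13×47/129 = 4.74 V. With the source grounded, V_GS = V_G = 4.74 V.
Assume saturation: I_D = (k_n/2)(V_GS − V_t)² = (4/2)×(4.74 − 1.7)² = 2×3.04² = 18.4 mA.
V_DS = V_DD − I_D·R_D = 13 − 18.4×0.47 = 4.33 V.
Saturation requires V_DS ≥ V_GS − V_t = 3.04 V; 4.33 ≥ 3.04 ✓.

I_D ≈ 18 mA, V_DS ≈ 4.3 V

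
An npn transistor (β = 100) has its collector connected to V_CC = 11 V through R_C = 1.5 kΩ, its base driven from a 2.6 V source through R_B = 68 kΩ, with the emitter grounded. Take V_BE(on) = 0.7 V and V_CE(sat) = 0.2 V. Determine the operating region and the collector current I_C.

active; I_C ≈ 2.8 mA

Assume active. Base-emitter loop: I_B = (V_BB − V_BE)/R_B = (2.6 − 0.7)/68 = 0.0279 mA.
I_C = β·I_B = 100×0.0279 = 2.79 mA.
V_CE = V_CC − I_C·R_C = 11 − 2.79×1.5 = 6.81 V > V_CE(sat), so the active-region assumption holds.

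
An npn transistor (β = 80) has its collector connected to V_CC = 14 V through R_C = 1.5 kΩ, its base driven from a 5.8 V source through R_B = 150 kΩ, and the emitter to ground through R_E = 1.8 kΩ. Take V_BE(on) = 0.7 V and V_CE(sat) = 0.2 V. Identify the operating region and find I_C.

active; I_C ≈ 1.4 mA

Assume active. Base-emitter loop: I_B = (V_BB − V_BE)/(R_B + (β+1)R_E) = (5.8 − 0.7)/(150 + 81×1.8) = 0.0172 mA.
I_C = β·I_B = 80×0.0172 = 1.38 mA.
V_CE = V_CC − I_C·R_C − I_E·R_E = 14 − 1.38×1.5 − 1.4×1.8 = 9.42 V > V_CE(sat), so the active-region assumption holds.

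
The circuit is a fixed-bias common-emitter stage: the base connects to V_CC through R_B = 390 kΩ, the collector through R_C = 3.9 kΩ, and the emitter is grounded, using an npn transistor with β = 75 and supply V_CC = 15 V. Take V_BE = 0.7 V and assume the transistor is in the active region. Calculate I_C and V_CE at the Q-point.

I_C ≈ 2.8 mA, V_CE ≈ 4.3 V

Base loop: V_CC = I_B·R_B + V_BE, so I_B = (15 − 0.7)/390 kΩ = 0.0367 mA.
In the active region I_C = β·I_B = 75 × 0.0367 = 2.75 mA.
Collector loop: V_CE = V_CC − I_C·R_C = 15 − 2.75×3.9 = 4.28 V.
Since V_CE = 4.28 V > V_CE(sat) ≈ 0.2 V, the transistor is in the active region as assumed.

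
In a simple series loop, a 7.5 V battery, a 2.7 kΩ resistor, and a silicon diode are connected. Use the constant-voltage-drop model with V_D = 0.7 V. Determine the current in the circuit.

KVL around the loop: 7.5 = V_D + I·R = 0.7 + I × 2.7 kΩ.
So I = (7.5 − 0.7) / 2.7 kΩ = 6.8 / 2.7 = 2.52 mA.

I ≈ 2.5 mA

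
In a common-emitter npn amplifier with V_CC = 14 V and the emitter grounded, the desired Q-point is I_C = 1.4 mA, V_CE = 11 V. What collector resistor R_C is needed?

Collector loop: V_CC = I_C·R_C + V_CE.
R_C = (V_CC − V_CE)/I_C = (14 − 11)/1.4 = 2.14 kΩ.

R_C ≈ 2.1 kΩ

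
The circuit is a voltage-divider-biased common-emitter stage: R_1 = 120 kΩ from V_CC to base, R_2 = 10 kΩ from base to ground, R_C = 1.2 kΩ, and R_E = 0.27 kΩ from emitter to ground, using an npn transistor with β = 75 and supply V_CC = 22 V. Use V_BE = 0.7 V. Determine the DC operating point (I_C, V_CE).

I_C ≈ 2.5 mA, V_CE ≈ 18 V

Thevenize the base divider: V_Th = V_CC·R_2/(R_1+R_2) = 22×10/130 = 1.69 V, R_Th = R_1‖R_2 = 9.23 kΩ.
Base-emitter loop: V_Th = I_B·R_Th + V_BE + (β+1)I_B·R_E, so I_B = (1.69 − 0.7) / (9.23 + 76×0.27) = 0.0334 mA.
I_C = β·I_B = 75×0.0334 = 2.5 mA, and I_E = (β+1)I_B = 2.53 mA.
V_CE = V_CC − I_C·R_C − I_E·R_E = 22 − 2.5×1.2 − 2.53×0.27 = 18.3 V.
V_CE = 18.3 V > 0.2 V confirms active-region operation.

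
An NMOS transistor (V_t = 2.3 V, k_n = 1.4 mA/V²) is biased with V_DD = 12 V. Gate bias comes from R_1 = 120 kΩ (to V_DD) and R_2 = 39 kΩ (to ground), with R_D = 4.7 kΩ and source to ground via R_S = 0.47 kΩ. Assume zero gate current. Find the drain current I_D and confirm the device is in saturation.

I_D ≈ 0.21 mA

V_G = V_DD·R_2/(R_1+R_2) = 12×39/159 = 2.94 V.
Assume saturation: I_D = (k_n/2)(V_GS − V_t)² with V_GS = V_G − I_D·R_S = 2.94 − 0.47·I_D.
Substituting gives 0.155·I_D² − 1.42·I_D + 0.29 = 0, with roots I_D = 0.208 or 9 mA.
The root I_D = 9 mA gives V_GS = -1.29 V ≤ V_t, so take I_D = 0.208 mA.
Then V_GS = 2.85 V and V_DS = V_DD − I_D(R_D+R_S) = 12 − 0.208×5.17 = 10.9 V.
Saturation requires V_DS ≥ V_GS − V_t = 0.545 V; 10.9 ≥ 0.545 ✓.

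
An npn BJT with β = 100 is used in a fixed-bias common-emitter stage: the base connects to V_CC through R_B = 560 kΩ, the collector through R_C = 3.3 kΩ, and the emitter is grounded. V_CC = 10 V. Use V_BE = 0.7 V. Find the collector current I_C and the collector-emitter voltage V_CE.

I_C ≈ 1.7 mA, V_CE ≈ 4.5 V

Base loop: V_CC = I_B·R_B + V_BE, so I_B = (10 − 0.7)/560 kΩ = 0.0166 mA.
In the active region I_C = β·I_B = 100 × 0.0166 = 1.66 mA.
Collector loop: V_CE = V_CC − I_C·R_C = 10 − 1.66×3.3 = 4.52 V.
Since V_CE = 4.52 V > V_CE(sat) ≈ 0.2 V, the transistor is in the active region as assumed.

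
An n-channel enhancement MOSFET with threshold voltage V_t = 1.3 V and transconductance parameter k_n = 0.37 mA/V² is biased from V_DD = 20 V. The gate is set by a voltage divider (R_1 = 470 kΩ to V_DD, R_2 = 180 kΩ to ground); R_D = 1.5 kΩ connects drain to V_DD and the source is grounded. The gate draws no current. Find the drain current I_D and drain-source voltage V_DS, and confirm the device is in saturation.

I_D ≈ 3.3 mA, V_DS ≈ 15 V

V_G = V_DD·R_2/(R_1+R_2) = 20×180/650 = 5.54 V. With the source grounded, V_GS = V_G = 5.54 V.
Assume saturation: I_D = (k_n/2)(V_GS − V_t)² = (0.37/2)×(5.54 − 1.3)² = 0.185×4.24² = 3.32 mA.
V_DS = V_DD − I_D·R_D = 20 − 3.32×1.5 = 15 V.
Saturation requires V_DS ≥ V_GS − V_t = 4.24 V; 15 ≥ 4.24 ✓.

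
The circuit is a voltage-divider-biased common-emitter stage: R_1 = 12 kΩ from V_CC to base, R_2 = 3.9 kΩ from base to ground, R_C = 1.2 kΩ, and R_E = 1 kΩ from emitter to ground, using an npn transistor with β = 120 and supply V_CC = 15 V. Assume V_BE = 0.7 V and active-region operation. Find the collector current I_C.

I_C ≈ 2.9 mA

Thevenize the base divider: V_Th = V_CC·R_2/(R_1+R_2) = 15×3.9/15.9 = 3.68 V, R_Th = R_1‖R_2 = 2.94 kΩ.
Base-emitter loop: V_Th = I_B·R_Th + V_BE + (β+1)I_B·R_E, so I_B = (3.68 − 0.7) / (2.94 + 121×1) = 0.024 mA.
I_C = β·I_B = 120×0.024 = 2.88 mA, and I_E = (β+1)I_B = 2.91 mA.
V_CE = V_CC − I_C·R_C − I_E·R_E = 15 − 2.88×1.2 − 2.91×1 = 8.63 V.
V_CE = 8.63 V > 0.2 V confirms active-region operation.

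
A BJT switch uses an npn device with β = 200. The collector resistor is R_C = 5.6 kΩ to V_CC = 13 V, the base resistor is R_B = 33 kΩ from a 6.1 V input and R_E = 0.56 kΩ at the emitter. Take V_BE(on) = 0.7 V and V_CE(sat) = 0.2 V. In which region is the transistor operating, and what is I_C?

Assume active: I_B = (6.1 − 0.7)/(33 + 201×0.56) = 0.0371 mA, I_C = β·I_B = 7.42 mA.
Then V_CE = 13 − 7.42×5.6 − 7.46×0.56 = -32.7 V < 0.2 V — the active assumption fails.
Re-solve with V_CE = 0.2 V. KCL at the emitter: V_E/R_E = (V_BB−0.7−V_E)/R_B + (V_CC−0.2−V_E)/R_C, giving V_E = 1.23 V.
I_C = (V_CC − 0.2 − V_E)/R_C = (12.8 − 1.23)/5.6 = 2.07 mA.
Check: I_B = (5.4 − 1.23)/33 = 0.126 mA, and β·I_B = 25.3 mA > I_C, confirming saturation.

saturation; I_C ≈ 2.1 mA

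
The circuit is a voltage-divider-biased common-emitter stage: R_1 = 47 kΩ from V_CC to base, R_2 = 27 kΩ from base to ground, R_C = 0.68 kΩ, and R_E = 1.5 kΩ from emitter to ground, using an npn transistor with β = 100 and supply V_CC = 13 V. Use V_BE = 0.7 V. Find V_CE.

V_CE ≈ 7.7 V

Thevenize the base divider: V_Th = V_CC·R_2/(R_1+R_2) = 13×27/74 = 4.74 V, R_Th = R_1‖R_2 = 17.1 kΩ.
Base-emitter loop: V_Th = I_B·R_Th + V_BE + (β+1)I_B·R_E, so I_B = (4.74 − 0.7) / (17.1 + 101×1.5) = 0.024 mA.
I_C = β·I_B = 100×0.024 = 2.4 mA, and I_E = (β+1)I_B = 2.42 mA.
V_CE = V_CC − I_C·R_C − I_E·R_E = 13 − 2.4×0.68 − 2.42×1.5 = 7.74 V.
V_CE = 7.74 V > 0.2 V confirms active-region operation.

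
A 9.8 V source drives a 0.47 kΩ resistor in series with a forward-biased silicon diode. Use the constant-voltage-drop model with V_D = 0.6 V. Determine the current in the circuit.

KVL around the loop: 9.8 = V_D + I·R = 0.6 + I × 0.47 kΩ.
So I = (9.8 − 0.6) / 0.47 kΩ = 9.2 / 0.47 = 19.6 mA.

I ≈ 20 mA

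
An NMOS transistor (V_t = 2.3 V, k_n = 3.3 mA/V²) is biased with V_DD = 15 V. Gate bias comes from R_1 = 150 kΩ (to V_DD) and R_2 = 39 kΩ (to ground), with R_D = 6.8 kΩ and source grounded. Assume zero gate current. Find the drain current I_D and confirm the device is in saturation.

V_G = V_DD·R_2/(R_1+R_2) = 15×39/189 = 3.1 V. With the source grounded, V_GS = V_G = 3.1 V.
Assume saturation: I_D = (k_n/2)(V_GS − V_t)² = (3.3/2)×(3.1 − 2.3)² = 1.65×0.795² = 1.04 mA.
V_DS = V_DD − I_D·R_D = 15 − 1.04×6.8 = 7.9 V.
Saturation requires V_DS ≥ V_GS − V_t = 0.795 V; 7.9 ≥ 0.795 ✓.

I_D ≈ 1 mA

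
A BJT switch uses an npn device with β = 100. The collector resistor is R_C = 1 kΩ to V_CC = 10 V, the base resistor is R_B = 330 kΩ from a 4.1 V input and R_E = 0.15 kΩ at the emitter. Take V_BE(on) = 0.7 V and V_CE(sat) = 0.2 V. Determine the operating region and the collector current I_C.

active; I_C ≈ 0.99 mA

Assume active. Base-emitter loop: I_B = (V_BB − V_BE)/(R_B + (β+1)R_E) = (4.1 − 0.7)/(330 + 101×0.15) = 0.00985 mA.
I_C = β·I_B = 100×0.00985 = 0.985 mA.
V_CE = V_CC − I_C·R_C − I_E·R_E = 10 − 0.985×1 − 0.995×0.15 = 8.87 V > V_CE(sat), so the active-region assumption holds.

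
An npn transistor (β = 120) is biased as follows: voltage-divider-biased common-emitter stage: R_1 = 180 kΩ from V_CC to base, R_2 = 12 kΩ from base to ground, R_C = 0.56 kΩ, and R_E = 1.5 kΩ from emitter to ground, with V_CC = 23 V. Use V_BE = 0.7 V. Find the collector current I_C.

Thevenize the base divider: V_Th = V_CC·R_2/(R_1+R_2) = 23×12/192 = 1.44 V, R_Th = R_1‖R_2 = 11.2 kΩ.
Base-emitter loop: V_Th = I_B·R_Th + V_BE + (β+1)I_B·R_E, so I_B = (1.44 − 0.7) / (11.2 + 121×1.5) = 0.00383 mA.
I_C = β·I_B = 120×0.00383 = 0.459 mA, and I_E = (β+1)I_B = 0.463 mA.
V_CE = V_CC − I_C·R_C − I_E·R_E = 23 − 0.459×0.56 − 0.463×1.5 = 22 V.
V_CE = 22 V > 0.2 V confirms active-region operation.

I_C ≈ 0.46 mA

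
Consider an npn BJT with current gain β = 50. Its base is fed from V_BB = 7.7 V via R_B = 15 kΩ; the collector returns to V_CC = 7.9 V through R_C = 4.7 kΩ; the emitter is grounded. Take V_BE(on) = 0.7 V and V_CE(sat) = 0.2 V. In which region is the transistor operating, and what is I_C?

Assume active: I_B = (7.7 − 0.7)/15 = 0.467 mA, giving I_C = β·I_B = 23.3 mA.
But then V_CE = 7.9 − 23.3×4.7 = -102 V < V_CE(sat) = 0.2 V — impossible in the active region.
So the transistor is saturated. With V_CE = 0.2 V, I_C = (V_CC − 0.2)/R_C = 7.7/4.7 = 1.64 mA.
Check: β·I_B = 23.3 mA > I_C = 1.64 mA, confirming saturation.

saturation; I_C ≈ 1.6 mA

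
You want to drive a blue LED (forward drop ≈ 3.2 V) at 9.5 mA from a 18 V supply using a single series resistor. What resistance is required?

The resistor drops V_S − V_D = 18 − 3.2 = 14.8 V at 9.5 mA.
R = 14.8 V / 9.5 mA = 1.56 kΩ.

R ≈ 1.6 kΩ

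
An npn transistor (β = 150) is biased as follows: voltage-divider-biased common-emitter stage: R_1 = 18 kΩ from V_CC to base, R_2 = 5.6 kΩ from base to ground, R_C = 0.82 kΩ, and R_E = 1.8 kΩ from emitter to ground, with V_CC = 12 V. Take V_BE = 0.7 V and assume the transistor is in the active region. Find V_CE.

V_CE ≈ 8.9 V

Thevenize the base divider: V_Th = V_CC·R_2/(R_1+R_2) = 12×5.6/23.6 = 2.85 V, R_Th = R_1‖R_2 = 4.27 kΩ.
Base-emitter loop: V_Th = I_B·R_Th + V_BE + (β+1)I_B·R_E, so I_B = (2.85 − 0.7) / (4.27 + 151×1.8) = 0.00778 mA.
I_C = β·I_B = 150×0.00778 = 1.17 mA, and I_E = (β+1)I_B = 1.17 mA.
V_CE = V_CC − I_C·R_C − I_E·R_E = 12 − 1.17×0.82 − 1.17×1.8 = 8.93 V.
V_CE = 8.93 V > 0.2 V confirms active-region operation.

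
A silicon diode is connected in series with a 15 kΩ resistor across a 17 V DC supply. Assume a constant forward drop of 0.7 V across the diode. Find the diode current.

KVL around the loop: 17 = V_D + I·R = 0.7 + I × 15 kΩ.
So I = (17 − 0.7) / 15 kΩ = 16.3 / 15 = 1.09 mA.

I ≈ 1.1 mA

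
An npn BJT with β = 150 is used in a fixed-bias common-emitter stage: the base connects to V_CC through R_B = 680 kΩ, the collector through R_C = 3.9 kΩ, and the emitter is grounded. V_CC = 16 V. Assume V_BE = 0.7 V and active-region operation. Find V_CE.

Base loop: V_CC = I_B·R_B + V_BE, so I_B = (16 − 0.7)/680 kΩ = 0.0225 mA.
In the active region I_C = β·I_B = 150 × 0.0225 = 3.38 mA.
Collector loop: V_CE = V_CC − I_C·R_C = 16 − 3.38×3.9 = 2.84 V.
Since V_CE = 2.84 V > V_CE(sat) ≈ 0.2 V, the transistor is in the active region as assumed.

V_CE ≈ 2.8 V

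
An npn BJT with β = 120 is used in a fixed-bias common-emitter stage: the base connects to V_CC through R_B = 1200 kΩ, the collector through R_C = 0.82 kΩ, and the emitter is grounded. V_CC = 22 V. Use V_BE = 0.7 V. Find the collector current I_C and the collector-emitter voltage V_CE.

Base loop: V_CC = I_B·R_B + V_BE, so I_B = (22 − 0.7)/1200 kΩ = 0.0178 mA.
In the active region I_C = β·I_B = 120 × 0.0178 = 2.13 mA.
Collector loop: V_CE = V_CC − I_C·R_C = 22 − 2.13×0.82 = 20.3 V.
Since V_CE = 20.3 V > V_CE(sat) ≈ 0.2 V, the transistor is in the active region as assumed.

I_C ≈ 2.1 mA, V_CE ≈ 20 V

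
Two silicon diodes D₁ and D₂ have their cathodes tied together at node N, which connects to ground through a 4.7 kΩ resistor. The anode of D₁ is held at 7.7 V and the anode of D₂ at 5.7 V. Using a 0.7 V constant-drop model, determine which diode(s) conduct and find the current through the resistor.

Assume both conduct. Then node N would need to be at both 7.7−0.7 = 7 V and 5.7−0.7 = 5 V, which is impossible.
Assume only D₁ conducts: V_N = 7.7 − 0.7 = 7 V, so I_R = 7/4.7 = 1.49 mA.
Check D₂: its anode-to-cathode voltage is 5.7 − 7 = -1.3 V < 0.7 V, so it is off. The assumption is consistent.

Only D₁ conducts; I_R ≈ 1.5 mA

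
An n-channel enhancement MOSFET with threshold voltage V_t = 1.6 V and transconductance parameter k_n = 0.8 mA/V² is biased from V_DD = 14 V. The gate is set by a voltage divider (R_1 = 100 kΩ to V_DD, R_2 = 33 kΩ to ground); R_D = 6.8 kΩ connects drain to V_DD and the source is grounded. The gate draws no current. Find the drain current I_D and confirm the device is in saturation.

V_G = V_DD·R_2/(R_1+R_2) = 14×33/133 = 3.47 V. With the source grounded, V_GS = V_G = 3.47 V.
Assume saturation: I_D = (k_n/2)(V_GS − V_t)² = (0.8/2)×(3.47 − 1.6)² = 0.4×1.87² = 1.4 mA.
V_DS = V_DD − I_D·R_D = 14 − 1.4×6.8 = 4.45 V.
Saturation requires V_DS ≥ V_GS − V_t = 1.87 V; 4.45 ≥ 1.87 ✓.

I_D ≈ 1.4 mA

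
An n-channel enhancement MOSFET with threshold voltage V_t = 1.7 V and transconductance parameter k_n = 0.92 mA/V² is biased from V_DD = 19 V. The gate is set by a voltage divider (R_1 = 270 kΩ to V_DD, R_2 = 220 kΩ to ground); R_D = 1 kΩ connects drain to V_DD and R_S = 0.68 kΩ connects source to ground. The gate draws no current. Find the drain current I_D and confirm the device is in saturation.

V_G = V_DD·R_2/(R_1+R_2) = 19×220/490 = 8.53 V.
Assume saturation: I_D = (k_n/2)(V_GS − V_t)² with V_GS = V_G − I_D·R_S = 8.53 − 0.68·I_D.
Substituting gives 0.213·I_D² − 5.27·I_D + 21.5 = 0, with roots I_D = 5.13 or 19.7 mA.
The root I_D = 19.7 mA gives V_GS = -4.84 V ≤ V_t, so take I_D = 5.13 mA.
Then V_GS = 5.04 V and V_DS = V_DD − I_D(R_D+R_S) = 19 − 5.13×1.68 = 10.4 V.
Saturation requires V_DS ≥ V_GS − V_t = 3.34 V; 10.4 ≥ 3.34 ✓.

I_D ≈ 5.1 mA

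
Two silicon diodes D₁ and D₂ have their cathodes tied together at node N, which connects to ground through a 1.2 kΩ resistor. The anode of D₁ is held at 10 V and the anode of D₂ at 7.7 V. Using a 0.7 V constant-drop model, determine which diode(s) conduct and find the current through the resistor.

Assume both conduct. Then node N would need to be at both 10−0.7 = 9.3 V and 7.7−0.7 = 7 V, which is impossible.
Assume only D₁ conducts: V_N = 10 − 0.7 = 9.3 V, so I_R = 9.3/1.2 = 7.75 mA.
Check D₂: its anode-to-cathode voltage is 7.7 − 9.3 = -1.6 V < 0.7 V, so it is off. The assumption is consistent.

Only D₁ conducts; I_R ≈ 7.8 mA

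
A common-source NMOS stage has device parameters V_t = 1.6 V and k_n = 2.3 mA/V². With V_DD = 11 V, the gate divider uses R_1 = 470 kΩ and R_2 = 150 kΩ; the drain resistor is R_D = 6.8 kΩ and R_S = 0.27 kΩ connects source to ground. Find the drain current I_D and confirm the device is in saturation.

I_D ≈ 0.81 mA

V_G = V_DD·R_2/(R_1+R_2) = 11×150/620 = 2.66 V.
Assume saturation: I_D = (k_n/2)(V_GS − V_t)² with V_GS = V_G − I_D·R_S = 2.66 − 0.27·I_D.
Substituting gives 0.0838·I_D² − 1.66·I_D + 1.3 = 0, with roots I_D = 0.814 or 19 mA.
The root I_D = 19 mA gives V_GS = -2.46 V ≤ V_t, so take I_D = 0.814 mA.
Then V_GS = 2.44 V and V_DS = V_DD − I_D(R_D+R_S) = 11 − 0.814×7.07 = 5.24 V.
Saturation requires V_DS ≥ V_GS − V_t = 0.841 V; 5.24 ≥ 0.841 ✓.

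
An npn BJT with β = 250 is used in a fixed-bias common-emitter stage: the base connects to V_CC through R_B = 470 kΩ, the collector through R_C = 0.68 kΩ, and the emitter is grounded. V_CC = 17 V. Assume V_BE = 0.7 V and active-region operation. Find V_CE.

V_CE ≈ 11 V

Base loop: V_CC = I_B·R_B + V_BE, so I_B = (17 − 0.7)/470 kΩ = 0.0347 mA.
In the active region I_C = β·I_B = 250 × 0.0347 = 8.67 mA.
Collector loop: V_CE = V_CC − I_C·R_C = 17 − 8.67×0.68 = 11.1 V.
Since V_CE = 11.1 V > V_CE(sat) ≈ 0.2 V, the transistor is in the active region as assumed.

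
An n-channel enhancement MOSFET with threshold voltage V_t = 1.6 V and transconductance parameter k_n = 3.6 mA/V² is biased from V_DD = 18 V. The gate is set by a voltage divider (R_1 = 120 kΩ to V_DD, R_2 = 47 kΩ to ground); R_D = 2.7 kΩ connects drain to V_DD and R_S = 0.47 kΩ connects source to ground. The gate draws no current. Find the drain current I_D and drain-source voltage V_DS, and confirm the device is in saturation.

V_G = V_DD·R_2/(R_1+R_2) = 18×47/167 = 5.07 V.
Assume saturation: I_D = (k_n/2)(V_GS − V_t)² with V_GS = V_G − I_D·R_S = 5.07 − 0.47·I_D.
Substituting gives 0.398·I_D² − 6.86·I_D + 21.6 = 0, with roots I_D = 4.15 or 13.1 mA.
The root I_D = 13.1 mA gives V_GS = -1.1 V ≤ V_t, so take I_D = 4.15 mA.
Then V_GS = 3.12 V and V_DS = V_DD − I_D(R_D+R_S) = 18 − 4.15×3.17 = 4.86 V.
Saturation requires V_DS ≥ V_GS − V_t = 1.52 V; 4.86 ≥ 1.52 ✓.

I_D ≈ 4.1 mA, V_DS ≈ 4.9 V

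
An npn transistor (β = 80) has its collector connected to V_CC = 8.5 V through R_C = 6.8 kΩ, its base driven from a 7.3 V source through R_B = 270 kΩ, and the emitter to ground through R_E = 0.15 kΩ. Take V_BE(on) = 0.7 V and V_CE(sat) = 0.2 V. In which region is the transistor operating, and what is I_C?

saturation; I_C ≈ 1.2 mA

Assume active: I_B = (7.3 − 0.7)/(270 + 81×0.15) = 0.0234 mA, I_C = β·I_B = 1.87 mA.
Then V_CE = 8.5 − 1.87×6.8 − 1.89×0.15 = -4.51 V < 0.2 V — the active assumption fails.
Re-solve with V_CE = 0.2 V. KCL at the emitter: V_E/R_E = (V_BB−0.7−V_E)/R_B + (V_CC−0.2−V_E)/R_C, giving V_E = 0.183 V.
I_C = (V_CC − 0.2 − V_E)/R_C = (8.3 − 0.183)/6.8 = 1.19 mA.
Check: I_B = (6.6 − 0.183)/270 = 0.0238 mA, and β·I_B = 1.9 mA > I_C, confirming saturation.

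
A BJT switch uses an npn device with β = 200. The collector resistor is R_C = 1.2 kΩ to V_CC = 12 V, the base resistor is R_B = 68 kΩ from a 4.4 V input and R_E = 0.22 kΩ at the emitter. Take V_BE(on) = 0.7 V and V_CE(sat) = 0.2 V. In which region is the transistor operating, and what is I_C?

active; I_C ≈ 6.6 mA

Assume active. Base-emitter loop: I_B = (V_BB − V_BE)/(R_B + (β+1)R_E) = (4.4 − 0.7)/(68 + 201×0.22) = 0.033 mA.
I_C = β·I_B = 200×0.033 = 6.59 mA.
V_CE = V_CC − I_C·R_C − I_E·R_E = 12 − 6.59×1.2 − 6.63×0.22 = 2.63 V > V_CE(sat), so the active-region assumption holds.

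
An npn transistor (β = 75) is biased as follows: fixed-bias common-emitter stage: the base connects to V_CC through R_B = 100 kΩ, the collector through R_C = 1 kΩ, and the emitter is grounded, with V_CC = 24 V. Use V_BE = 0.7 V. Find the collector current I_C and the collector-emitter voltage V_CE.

Base loop: V_CC = I_B·R_B + V_BE, so I_B = (24 − 0.7)/100 kΩ = 0.233 mA.
In the active region I_C = β·I_B = 75 × 0.233 = 17.5 mA.
Collector loop: V_CE = V_CC − I_C·R_C = 24 − 17.5×1 = 6.52 V.
Since V_CE = 6.52 V > V_CE(sat) ≈ 0.2 V, the transistor is in the active region as assumed.

I_C ≈ 17 mA, V_CE ≈ 6.5 V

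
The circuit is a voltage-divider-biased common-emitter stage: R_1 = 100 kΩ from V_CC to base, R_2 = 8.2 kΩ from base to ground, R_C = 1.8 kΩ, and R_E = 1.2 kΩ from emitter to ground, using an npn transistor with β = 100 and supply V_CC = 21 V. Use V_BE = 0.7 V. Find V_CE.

Thevenize the base divider: V_Th = V_CC·R_2/(R_1+R_2) = 21×8.2/108 = 1.59 V, R_Th = R_1‖R_2 = 7.58 kΩ.
Base-emitter loop: V_Th = I_B·R_Th + V_BE + (β+1)I_B·R_E, so I_B = (1.59 − 0.7) / (7.58 + 101×1.2) = 0.00692 mA.
I_C = β·I_B = 100×0.00692 = 0.692 mA, and I_E = (β+1)I_B = 0.699 mA.
V_CE = V_CC − I_C·R_C − I_E·R_E = 21 − 0.692×1.8 − 0.699×1.2 = 18.9 V.
V_CE = 18.9 V > 0.2 V confirms active-region operation.

V_CE ≈ 19 V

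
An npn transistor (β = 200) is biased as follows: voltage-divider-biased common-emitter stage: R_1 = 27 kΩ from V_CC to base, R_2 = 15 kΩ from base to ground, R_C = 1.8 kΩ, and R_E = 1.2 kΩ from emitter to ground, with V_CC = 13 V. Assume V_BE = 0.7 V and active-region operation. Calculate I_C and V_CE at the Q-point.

I_C ≈ 3.1 mA, V_CE ≈ 3.6 V

Thevenize the base divider: V_Th = V_CC·R_2/(R_1+R_2) = 13×15/42 = 4.64 V, R_Th = R_1‖R_2 = 9.64 kΩ.
Base-emitter loop: V_Th = I_B·R_Th + V_BE + (β+1)I_B·R_E, so I_B = (4.64 − 0.7) / (9.64 + 201×1.2) = 0.0157 mA.
I_C = β·I_B = 200×0.0157 = 3.14 mA, and I_E = (β+1)I_B = 3.16 mA.
V_CE = V_CC − I_C·R_C − I_E·R_E = 13 − 3.14×1.8 − 3.16×1.2 = 3.55 V.
V_CE = 3.55 V > 0.2 V confirms active-region operation.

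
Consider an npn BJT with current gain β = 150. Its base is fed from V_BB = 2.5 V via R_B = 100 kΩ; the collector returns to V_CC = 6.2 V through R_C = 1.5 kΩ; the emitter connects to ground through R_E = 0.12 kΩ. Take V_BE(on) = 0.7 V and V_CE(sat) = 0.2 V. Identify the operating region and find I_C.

Assume active. Base-emitter loop: I_B = (V_BB − V_BE)/(R_B + (β+1)R_E) = (2.5 − 0.7)/(100 + 151×0.12) = 0.0152 mA.
I_C = β·I_B = 150×0.0152 = 2.29 mA.
V_CE = V_CC − I_C·R_C − I_E·R_E = 6.2 − 2.29×1.5 − 2.3×0.12 = 2.5 V > V_CE(sat), so the active-region assumption holds.

active; I_C ≈ 2.3 mA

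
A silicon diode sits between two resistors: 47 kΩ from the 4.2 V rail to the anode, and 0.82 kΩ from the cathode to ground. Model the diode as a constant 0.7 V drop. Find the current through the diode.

The two resistors are in series with the diode, so KVL gives 4.2 = I·47 + 0.7 + I·0.82.
I = (4.2 − 0.7) / (47 + 0.82) kΩ = 3.5 / 47.8 = 0.0732 mA.

I ≈ 0.073 mA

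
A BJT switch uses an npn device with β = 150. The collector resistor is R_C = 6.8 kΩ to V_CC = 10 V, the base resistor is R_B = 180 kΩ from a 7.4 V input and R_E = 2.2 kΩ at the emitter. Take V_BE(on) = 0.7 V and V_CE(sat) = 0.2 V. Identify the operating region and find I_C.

Assume active: I_B = (7.4 − 0.7)/(180 + 151×2.2) = 0.0131 mA, I_C = β·I_B = 1.96 mA.
Then V_CE = 10 − 1.96×6.8 − 1.98×2.2 = -7.69 V < 0.2 V — the active assumption fails.
Re-solve with V_CE = 0.2 V. KCL at the emitter: V_E/R_E = (V_BB−0.7−V_E)/R_B + (V_CC−0.2−V_E)/R_C, giving V_E = 2.43 V.
I_C = (V_CC − 0.2 − V_E)/R_C = (9.8 − 2.43)/6.8 = 1.08 mA.
Check: I_B = (6.7 − 2.43)/180 = 0.0237 mA, and β·I_B = 3.55 mA > I_C, confirming saturation.

saturation; I_C ≈ 1.1 mA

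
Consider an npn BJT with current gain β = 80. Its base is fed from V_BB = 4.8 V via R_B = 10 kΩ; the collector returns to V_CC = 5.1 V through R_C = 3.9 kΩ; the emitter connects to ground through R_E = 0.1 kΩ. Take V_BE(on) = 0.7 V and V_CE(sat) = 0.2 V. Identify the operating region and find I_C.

saturation; I_C ≈ 1.2 mA

Assume active: I_B = (4.8 − 0.7)/(10 + 81×0.1) = 0.227 mA, I_C = β·I_B = 18.1 mA.
Then V_CE = 5.1 − 18.1×3.9 − 18.3×0.1 = -67.4 V < 0.2 V — the active assumption fails.
Re-solve with V_CE = 0.2 V. KCL at the emitter: V_E/R_E = (V_BB−0.7−V_E)/R_B + (V_CC−0.2−V_E)/R_C, giving V_E = 0.161 V.
I_C = (V_CC − 0.2 − V_E)/R_C = (4.9 − 0.161)/3.9 = 1.22 mA.
Check: I_B = (4.1 − 0.161)/10 = 0.394 mA, and β·I_B = 31.5 mA > I_C, confirming saturation.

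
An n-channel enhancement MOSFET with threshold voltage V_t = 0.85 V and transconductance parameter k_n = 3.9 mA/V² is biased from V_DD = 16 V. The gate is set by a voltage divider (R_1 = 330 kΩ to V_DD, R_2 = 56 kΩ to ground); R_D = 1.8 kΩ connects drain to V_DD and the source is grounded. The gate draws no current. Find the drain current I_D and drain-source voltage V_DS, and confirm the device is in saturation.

V_G = V_DD·R_2/(R_1+R_2) = 16×56/386 = 2.32 V. With the source grounded, V_GS = V_G = 2.32 V.
Assume saturation: I_D = (k_n/2)(V_GS − V_t)² = (3.9/2)×(2.32 − 0.85)² = 1.95×1.47² = 4.22 mA.
V_DS = V_DD − I_D·R_D = 16 − 4.22×1.8 = 8.4 V.
Saturation requires V_DS ≥ V_GS − V_t = 1.47 V; 8.4 ≥ 1.47 ✓.

I_D ≈ 4.2 mA, V_DS ≈ 8.4 V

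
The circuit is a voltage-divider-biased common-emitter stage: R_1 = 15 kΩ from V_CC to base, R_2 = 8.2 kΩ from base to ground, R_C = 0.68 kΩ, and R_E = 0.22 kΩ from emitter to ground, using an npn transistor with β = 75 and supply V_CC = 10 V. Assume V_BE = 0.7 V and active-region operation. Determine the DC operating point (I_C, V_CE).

Thevenize the base divider: V_Th = V_CC·R_2/(R_1+R_2) = 10×8.2/23.2 = 3.53 V, R_Th = R_1‖R_2 = 5.3 kΩ.
Base-emitter loop: V_Th = I_B·R_Th + V_BE + (β+1)I_B·R_E, so I_B = (3.53 − 0.7) / (5.3 + 76×0.22) = 0.129 mA.
I_C = β·I_B = 75×0.129 = 9.65 mA, and I_E = (β+1)I_B = 9.78 mA.
V_CE = V_CC − I_C·R_C − I_E·R_E = 10 − 9.65×0.68 − 9.78×0.22 = 1.28 V.
V_CE = 1.28 V > 0.2 V confirms active-region operation.

I_C ≈ 9.7 mA, V_CE ≈ 1.3 V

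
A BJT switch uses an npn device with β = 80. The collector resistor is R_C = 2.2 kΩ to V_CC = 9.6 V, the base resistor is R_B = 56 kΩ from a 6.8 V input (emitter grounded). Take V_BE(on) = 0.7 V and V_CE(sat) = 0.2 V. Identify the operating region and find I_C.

saturation; I_C ≈ 4.3 mA

Assume active: I_B = (6.8 − 0.7)/56 = 0.109 mA, giving I_C = β·I_B = 8.71 mA.
But then V_CE = 9.6 − 8.71×2.2 = -9.57 V < V_CE(sat) = 0.2 V — impossible in the active region.
So the transistor is saturated. With V_CE = 0.2 V, I_C = (V_CC − 0.2)/R_C = 9.4/2.2 = 4.27 mA.
Check: β·I_B = 8.71 mA > I_C = 4.27 mA, confirming saturation.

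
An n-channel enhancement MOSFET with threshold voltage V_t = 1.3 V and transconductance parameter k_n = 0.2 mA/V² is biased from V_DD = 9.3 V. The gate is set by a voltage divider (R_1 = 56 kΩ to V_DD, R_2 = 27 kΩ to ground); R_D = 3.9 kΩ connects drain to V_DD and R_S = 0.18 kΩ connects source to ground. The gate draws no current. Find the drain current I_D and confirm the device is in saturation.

V_G = V_DD·R_2/(R_1+R_2) = 9.3×27/83 = 3.03 V.
Assume saturation: I_D = (k_n/2)(V_GS − V_t)² with V_GS = V_G − I_D·R_S = 3.03 − 0.18·I_D.
Substituting gives 0.00324·I_D² − 1.06·I_D + 0.298 = 0, with roots I_D = 0.28 or 328 mA.
The root I_D = 328 mA gives V_GS = -55.9 V ≤ V_t, so take I_D = 0.28 mA.
Then V_GS = 2.97 V and V_DS = V_DD − I_D(R_D+R_S) = 9.3 − 0.28×4.08 = 8.16 V.
Saturation requires V_DS ≥ V_GS − V_t = 1.67 V; 8.16 ≥ 1.67 ✓.

I_D ≈ 0.28 mA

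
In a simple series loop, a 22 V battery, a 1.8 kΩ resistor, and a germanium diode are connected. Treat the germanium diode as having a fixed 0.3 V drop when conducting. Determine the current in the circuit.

I ≈ 12 mA

KVL around the loop: 22 = V_D + I·R = 0.3 + I × 1.8 kΩ.
So I = (22 − 0.3) / 1.8 kΩ = 21.7 / 1.8 = 12.1 mA.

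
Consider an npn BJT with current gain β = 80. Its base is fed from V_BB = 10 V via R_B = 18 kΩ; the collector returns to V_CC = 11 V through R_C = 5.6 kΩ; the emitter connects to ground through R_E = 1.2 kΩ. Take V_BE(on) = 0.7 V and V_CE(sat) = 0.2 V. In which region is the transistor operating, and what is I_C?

saturation; I_C ≈ 1.5 mA

Assume active: I_B = (10 − 0.7)/(18 + 81×1.2) = 0.0807 mA, I_C = β·I_B = 6.46 mA.
Then V_CE = 11 − 6.46×5.6 − 6.54×1.2 = -33 V < 0.2 V — the active assumption fails.
Re-solve with V_CE = 0.2 V. KCL at the emitter: V_E/R_E = (V_BB−0.7−V_E)/R_B + (V_CC−0.2−V_E)/R_C, giving V_E = 2.29 V.
I_C = (V_CC − 0.2 − V_E)/R_C = (10.8 − 2.29)/5.6 = 1.52 mA.
Check: I_B = (9.3 − 2.29)/18 = 0.389 mA, and β·I_B = 31.2 mA > I_C, confirming saturation.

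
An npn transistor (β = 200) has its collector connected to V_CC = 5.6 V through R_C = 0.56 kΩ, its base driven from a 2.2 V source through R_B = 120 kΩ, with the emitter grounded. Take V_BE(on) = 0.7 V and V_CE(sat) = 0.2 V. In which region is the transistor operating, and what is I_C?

active; I_C ≈ 2.5 mA

Assume active. Base-emitter loop: I_B = (V_BB − V_BE)/R_B = (2.2 − 0.7)/120 = 0.0125 mA.
I_C = β·I_B = 200×0.0125 = 2.5 mA.
V_CE = V_CC − I_C·R_C = 5.6 − 2.5×0.56 = 4.2 V > V_CE(sat), so the active-region assumption holds.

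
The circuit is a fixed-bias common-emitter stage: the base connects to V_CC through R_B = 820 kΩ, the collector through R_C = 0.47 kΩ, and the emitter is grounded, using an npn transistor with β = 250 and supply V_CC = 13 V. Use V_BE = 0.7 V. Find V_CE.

Base loop: V_CC = I_B·R_B + V_BE, so I_B = (13 − 0.7)/820 kΩ = 0.015 mA.
In the active region I_C = β·I_B = 250 × 0.015 = 3.75 mA.
Collector loop: V_CE = V_CC − I_C·R_C = 13 − 3.75×0.47 = 11.2 V.
Since V_CE = 11.2 V > V_CE(sat) ≈ 0.2 V, the transistor is in the active region as assumed.

V_CE ≈ 11 V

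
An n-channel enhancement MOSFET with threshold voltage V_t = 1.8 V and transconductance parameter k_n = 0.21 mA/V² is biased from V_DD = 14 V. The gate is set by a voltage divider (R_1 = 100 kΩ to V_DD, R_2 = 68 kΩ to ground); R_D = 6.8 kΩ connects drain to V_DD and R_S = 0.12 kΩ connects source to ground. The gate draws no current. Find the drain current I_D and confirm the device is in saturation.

V_G = V_DD·R_2/(R_1+R_2) = 14×68/168 = 5.67 V.
Assume saturation: I_D = (k_n/2)(V_GS − V_t)² with V_GS = V_G − I_D·R_S = 5.67 − 0.12·I_D.
Substituting gives 0.00151·I_D² − 1.1·I_D + 1.57 = 0, with roots I_D = 1.43 or 724 mA.
The root I_D = 724 mA gives V_GS = -81.3 V ≤ V_t, so take I_D = 1.43 mA.
Then V_GS = 5.49 V and V_DS = V_DD − I_D(R_D+R_S) = 14 − 1.43×6.92 = 4.08 V.
Saturation requires V_DS ≥ V_GS − V_t = 3.69 V; 4.08 ≥ 3.69 ✓.

I_D ≈ 1.4 mA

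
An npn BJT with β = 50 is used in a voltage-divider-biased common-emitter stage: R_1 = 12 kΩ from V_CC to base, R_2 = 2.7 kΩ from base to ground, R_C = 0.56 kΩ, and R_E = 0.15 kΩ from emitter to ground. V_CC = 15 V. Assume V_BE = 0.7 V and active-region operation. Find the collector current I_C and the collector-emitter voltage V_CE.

Thevenize the base divider: V_Th = V_CC·R_2/(R_1+R_2) = 15×2.7/14.7 = 2.76 V, R_Th = R_1‖R_2 = 2.2 kΩ.
Base-emitter loop: V_Th = I_B·R_Th + V_BE + (β+1)I_B·R_E, so I_B = (2.76 − 0.7) / (2.2 + 51×0.15) = 0.209 mA.
I_C = β·I_B = 50×0.209 = 10.4 mA, and I_E = (β+1)I_B = 10.6 mA.
V_CE = V_CC − I_C·R_C − I_E·R_E = 15 − 10.4×0.56 − 10.6×0.15 = 7.57 V.
V_CE = 7.57 V > 0.2 V confirms active-region operation.

I_C ≈ 10 mA, V_CE ≈ 7.6 V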